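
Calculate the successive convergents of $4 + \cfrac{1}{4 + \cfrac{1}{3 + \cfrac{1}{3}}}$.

4/1, 17/4, 55/13, 182/43

Using the convergent recurrence p_i = a_i*p_{i-1} + p_{i-2}, q_i = a_i*q_{i-1} + q_{i-2} with p_{-2}=0, p_{-1}=1, q_{-2}=1, q_{-1}=0:
  i=0: a_0=4, p_0 = 4*1 + 0 = 4, q_0 = 4*0 + 1 = 1.
  i=1: a_1=4, p_1 = 4*4 + 1 = 17, q_1 = 4*1 + 0 = 4.
  i=2: a_2=3, p_2 = 3*17 + 4 = 55, q_2 = 3*4 + 1 = 13.
  i=3: a_3=3, p_3 = 3*55 + 17 = 182, q_3 = 3*13 + 4 = 43.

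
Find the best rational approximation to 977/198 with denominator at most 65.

301/61

Expand x = 977/198 as a continued fraction with the Euclidean algorithm:
  977 = 4*198 + 185, so a_0 = 4.
  198 = 1*185 + 13, so a_1 = 1.
  185 = 14*13 + 3, so a_2 = 14.
  13 = 4*3 + 1, so a_3 = 4.
  3 = 3*1 + 0, so a_4 = 3.
so x = [4; 1, 14, 4, 3].
Convergents (p_i = a_i*p_{i-1} + p_{i-2}, q_i = a_i*q_{i-1} + q_{i-2} with p_{-2}=0, p_{-1}=1, q_{-2}=1, q_{-1}=0), until the denominator exceeds 65:
  i=0: a_0=4, p_0 = 4*1 + 0 = 4, q_0 = 4*0 + 1 = 1.
  i=1: a_1=1, p_1 = 1*4 + 1 = 5, q_1 = 1*1 + 0 = 1.
  i=2: a_2=14, p_2 = 14*5 + 4 = 74, q_2 = 14*1 + 1 = 15.
  i=3: a_3=4, p_3 = 4*74 + 5 = 301, q_3 = 4*15 + 1 = 61.
  i=4: a_4=3, p_4 = 3*301 + 74 = 977, q_4 = 3*61 + 15 = 198.
q_4 = 198 > 65, so the last convergent with denominator <= 65 is p_3/q_3 = 301/61.
The closest fraction with denominator <= 65 is either p_3/q_3 or the intermediate fraction (k*p_3 + p_2)/(k*q_3 + q_2) with the largest k >= 1 whose denominator stays <= 65; these approach x as k grows, and every other convergent or intermediate fraction in range is farther away.
Largest k: floor((65 - q_2)/q_3) = floor((65 - 15)/61) = 0.
Since k = 0, no intermediate fraction beyond p_3/q_3 has denominator <= 65, so the convergent 301/61 is the closest (its error is |977*61 - 301*198|/(198*61) = 1/12078).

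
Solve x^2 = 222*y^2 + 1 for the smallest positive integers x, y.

(x, y) = (149, 10)

First expand sqrt(222) as a continued fraction. With x_i = (sqrt(222) + m_i)/d_i and (m_0, d_0) = (0, 1): a_0 = floor(sqrt(222)) = 14, since 14^2 = 196 <= 222 < 225 = 15^2.
Iterate m_{i+1} = d_i*a_i - m_i, d_{i+1} = (222 - m_{i+1}^2)/d_i, a_{i+1} = floor((a_0 + m_{i+1})/d_{i+1}):
  m_1 = 1*14 - 0 = 14, d_1 = (222 - 14^2)/1 = 26/1 = 26, a_1 = floor((14 + 14)/26) = 1.
  m_2 = 26*1 - 14 = 12, d_2 = (222 - 12^2)/26 = 78/26 = 3, a_2 = floor((14 + 12)/3) = 8.
  m_3 = 3*8 - 12 = 12, d_3 = (222 - 12^2)/3 = 78/3 = 26, a_3 = floor((14 + 12)/26) = 1.
  m_4 = 26*1 - 12 = 14, d_4 = (222 - 14^2)/26 = 26/26 = 1, a_4 = floor((14 + 14)/1) = 28.
  m_5 = 1*28 - 14 = 14, d_5 = (222 - 14^2)/1 = 26/1 = 26: (m_5, d_5) = (m_1, d_1) = (14, 26), so from here the quotients repeat a_1, ..., a_4; the period length is 4.
So sqrt(222) = [14; (1, 8, 1, 28)] with period length k = 4.
k is even, so the fundamental solution of x^2 - 222y^2 = 1 is (p_{k-1}, q_{k-1}) = (p_3, q_3); compute convergents through index 3.
Convergents (p_i = a_i*p_{i-1} + p_{i-2}, q_i = a_i*q_{i-1} + q_{i-2} with p_{-2}=0, p_{-1}=1, q_{-2}=1, q_{-1}=0):
  i=0: a_0=14, p_0 = 14*1 + 0 = 14, q_0 = 14*0 + 1 = 1.
  i=1: a_1=1, p_1 = 1*14 + 1 = 15, q_1 = 1*1 + 0 = 1.
  i=2: a_2=8, p_2 = 8*15 + 14 = 134, q_2 = 8*1 + 1 = 9.
  i=3: a_3=1, p_3 = 1*134 + 15 = 149, q_3 = 1*9 + 1 = 10.
Check: 149^2 - 222*10^2 = 22201 - 22200 = 1, so (x, y) = (149, 10) solves the equation, and by the theorem it is the least positive solution.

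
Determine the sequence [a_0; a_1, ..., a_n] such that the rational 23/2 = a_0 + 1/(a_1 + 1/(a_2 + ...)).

Run the Euclidean algorithm on 23 and 2; the successive quotients are the partial quotients a_0, a_1, ... (each step inverts the fractional part left over by the previous one):
  23 = 11*2 + 1, so a_0 = 11.
  2 = 2*1 + 0, so a_1 = 2.
The remainder reaches 0 after 2 divisions, so the expansion has 2 partial quotients, read off in order.

[11; 2]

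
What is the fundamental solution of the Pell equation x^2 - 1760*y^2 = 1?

First expand sqrt(1760) as a continued fraction. With x_i = (sqrt(1760) + m_i)/d_i and (m_0, d_0) = (0, 1): a_0 = floor(sqrt(1760)) = 41, since 41^2 = 1681 <= 1760 < 1764 = 42^2.
Iterate m_{i+1} = d_i*a_i - m_i, d_{i+1} = (1760 - m_{i+1}^2)/d_i, a_{i+1} = floor((a_0 + m_{i+1})/d_{i+1}):
  m_1 = 1*41 - 0 = 41, d_1 = (1760 - 41^2)/1 = 79/1 = 79, a_1 = floor((41 + 41)/79) = 1.
  m_2 = 79*1 - 41 = 38, d_2 = (1760 - 38^2)/79 = 316/79 = 4, a_2 = floor((41 + 38)/4) = 19.
  m_3 = 4*19 - 38 = 38, d_3 = (1760 - 38^2)/4 = 316/4 = 79, a_3 = floor((41 + 38)/79) = 1.
  m_4 = 79*1 - 38 = 41, d_4 = (1760 - 41^2)/79 = 79/79 = 1, a_4 = floor((41 + 41)/1) = 82.
  m_5 = 1*82 - 41 = 41, d_5 = (1760 - 41^2)/1 = 79/1 = 79: (m_5, d_5) = (m_1, d_1) = (41, 79), so from here the quotients repeat a_1, ..., a_4; the period length is 4.
So sqrt(1760) = [41; (1, 19, 1, 82)] with period length k = 4.
k is even, so the fundamental solution of x^2 - 1760y^2 = 1 is (p_{k-1}, q_{k-1}) = (p_3, q_3); compute convergents through index 3.
Convergents (p_i = a_i*p_{i-1} + p_{i-2}, q_i = a_i*q_{i-1} + q_{i-2} with p_{-2}=0, p_{-1}=1, q_{-2}=1, q_{-1}=0):
  i=0: a_0=41, p_0 = 41*1 + 0 = 41, q_0 = 41*0 + 1 = 1.
  i=1: a_1=1, p_1 = 1*41 + 1 = 42, q_1 = 1*1 + 0 = 1.
  i=2: a_2=19, p_2 = 19*42 + 41 = 839, q_2 = 19*1 + 1 = 20.
  i=3: a_3=1, p_3 = 1*839 + 42 = 881, q_3 = 1*20 + 1 = 21.
Check: 881^2 - 1760*21^2 = 776161 - 776160 = 1, so (x, y) = (881, 21) solves the equation, and by the theorem it is the least positive solution.

(x, y) = (881, 21)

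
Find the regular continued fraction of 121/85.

[1; 2, 2, 1, 3, 3]

Run the Euclidean algorithm on 121 and 85; the successive quotients are the partial quotients a_0, a_1, ... (each step inverts the fractional part left over by the previous one):
  121 = 1*85 + 36, so a_0 = 1.
  85 = 2*36 + 13, so a_1 = 2.
  36 = 2*13 + 10, so a_2 = 2.
  13 = 1*10 + 3, so a_3 = 1.
  10 = 3*3 + 1, so a_4 = 3.
  3 = 3*1 + 0, so a_5 = 3.
The remainder reaches 0 after 6 divisions, so the expansion has 6 partial quotients, read off in order.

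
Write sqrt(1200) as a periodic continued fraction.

[34; (1, 1, 1, 3, 1, 1, 1, 68)]

Write x_i = (sqrt(1200) + m_i)/d_i with (m_0, d_0) = (0, 1). a_0 = floor(sqrt(1200)) = 34, since 34^2 = 1156 <= 1200 < 1225 = 35^2.
Iterate m_{i+1} = d_i*a_i - m_i, d_{i+1} = (1200 - m_{i+1}^2)/d_i, a_{i+1} = floor((a_0 + m_{i+1})/d_{i+1}):
  m_1 = 1*34 - 0 = 34, d_1 = (1200 - 34^2)/1 = 44/1 = 44, a_1 = floor((34 + 34)/44) = 1.
  m_2 = 44*1 - 34 = 10, d_2 = (1200 - 10^2)/44 = 1100/44 = 25, a_2 = floor((34 + 10)/25) = 1.
  m_3 = 25*1 - 10 = 15, d_3 = (1200 - 15^2)/25 = 975/25 = 39, a_3 = floor((34 + 15)/39) = 1.
  m_4 = 39*1 - 15 = 24, d_4 = (1200 - 24^2)/39 = 624/39 = 16, a_4 = floor((34 + 24)/16) = 3.
  m_5 = 16*3 - 24 = 24, d_5 = (1200 - 24^2)/16 = 624/16 = 39, a_5 = floor((34 + 24)/39) = 1.
  m_6 = 39*1 - 24 = 15, d_6 = (1200 - 15^2)/39 = 975/39 = 25, a_6 = floor((34 + 15)/25) = 1.
  m_7 = 25*1 - 15 = 10, d_7 = (1200 - 10^2)/25 = 1100/25 = 44, a_7 = floor((34 + 10)/44) = 1.
  m_8 = 44*1 - 10 = 34, d_8 = (1200 - 34^2)/44 = 44/44 = 1, a_8 = floor((34 + 34)/1) = 68.
  m_9 = 1*68 - 34 = 34, d_9 = (1200 - 34^2)/1 = 44/1 = 44: (m_9, d_9) = (m_1, d_1) = (34, 44), so from here the quotients repeat a_1, ..., a_8; the period length is 8.
Hence the expansion of sqrt(1200) is a_0 = 34 followed by the repeating block 1, 1, 1, 3, 1, 1, 1, 68 (period 8).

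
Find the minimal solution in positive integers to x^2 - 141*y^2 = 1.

(x, y) = (95, 8)

First expand sqrt(141) as a continued fraction. With x_i = (sqrt(141) + m_i)/d_i and (m_0, d_0) = (0, 1): a_0 = floor(sqrt(141)) = 11, since 11^2 = 121 <= 141 < 144 = 12^2.
Iterate m_{i+1} = d_i*a_i - m_i, d_{i+1} = (141 - m_{i+1}^2)/d_i, a_{i+1} = floor((a_0 + m_{i+1})/d_{i+1}):
  m_1 = 1*11 - 0 = 11, d_1 = (141 - 11^2)/1 = 20/1 = 20, a_1 = floor((11 + 11)/20) = 1.
  m_2 = 20*1 - 11 = 9, d_2 = (141 - 9^2)/20 = 60/20 = 3, a_2 = floor((11 + 9)/3) = 6.
  m_3 = 3*6 - 9 = 9, d_3 = (141 - 9^2)/3 = 60/3 = 20, a_3 = floor((11 + 9)/20) = 1.
  m_4 = 20*1 - 9 = 11, d_4 = (141 - 11^2)/20 = 20/20 = 1, a_4 = floor((11 + 11)/1) = 22.
  m_5 = 1*22 - 11 = 11, d_5 = (141 - 11^2)/1 = 20/1 = 20: (m_5, d_5) = (m_1, d_1) = (11, 20), so from here the quotients repeat a_1, ..., a_4; the period length is 4.
So sqrt(141) = [11; (1, 6, 1, 22)] with period length k = 4.
k is even, so the fundamental solution of x^2 - 141y^2 = 1 is (p_{k-1}, q_{k-1}) = (p_3, q_3); compute convergents through index 3.
Convergents (p_i = a_i*p_{i-1} + p_{i-2}, q_i = a_i*q_{i-1} + q_{i-2} with p_{-2}=0, p_{-1}=1, q_{-2}=1, q_{-1}=0):
  i=0: a_0=11, p_0 = 11*1 + 0 = 11, q_0 = 11*0 + 1 = 1.
  i=1: a_1=1, p_1 = 1*11 + 1 = 12, q_1 = 1*1 + 0 = 1.
  i=2: a_2=6, p_2 = 6*12 + 11 = 83, q_2 = 6*1 + 1 = 7.
  i=3: a_3=1, p_3 = 1*83 + 12 = 95, q_3 = 1*7 + 1 = 8.
Check: 95^2 - 141*8^2 = 9025 - 9024 = 1, so (x, y) = (95, 8) solves the equation, and by the theorem it is the least positive solution.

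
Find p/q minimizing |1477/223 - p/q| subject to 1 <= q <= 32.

Expand x = 1477/223 as a continued fraction with the Euclidean algorithm:
  1477 = 6*223 + 139, so a_0 = 6.
  223 = 1*139 + 84, so a_1 = 1.
  139 = 1*84 + 55, so a_2 = 1.
  84 = 1*55 + 29, so a_3 = 1.
  55 = 1*29 + 26, so a_4 = 1.
  29 = 1*26 + 3, so a_5 = 1.
  26 = 8*3 + 2, so a_6 = 8.
  3 = 1*2 + 1, so a_7 = 1.
  2 = 2*1 + 0, so a_8 = 2.
so x = [6; 1, 1, 1, 1, 1, 8, 1, 2].
Convergents (p_i = a_i*p_{i-1} + p_{i-2}, q_i = a_i*q_{i-1} + q_{i-2} with p_{-2}=0, p_{-1}=1, q_{-2}=1, q_{-1}=0), until the denominator exceeds 32:
  i=0: a_0=6, p_0 = 6*1 + 0 = 6, q_0 = 6*0 + 1 = 1.
  i=1: a_1=1, p_1 = 1*6 + 1 = 7, q_1 = 1*1 + 0 = 1.
  i=2: a_2=1, p_2 = 1*7 + 6 = 13, q_2 = 1*1 + 1 = 2.
  i=3: a_3=1, p_3 = 1*13 + 7 = 20, q_3 = 1*2 + 1 = 3.
  i=4: a_4=1, p_4 = 1*20 + 13 = 33, q_4 = 1*3 + 2 = 5.
  i=5: a_5=1, p_5 = 1*33 + 20 = 53, q_5 = 1*5 + 3 = 8.
  i=6: a_6=8, p_6 = 8*53 + 33 = 457, q_6 = 8*8 + 5 = 69.
q_6 = 69 > 32, so the last convergent with denominator <= 32 is p_5/q_5 = 53/8.
The closest fraction with denominator <= 32 is either p_5/q_5 or the intermediate fraction (k*p_5 + p_4)/(k*q_5 + q_4) with the largest k >= 1 whose denominator stays <= 32; these approach x as k grows, and every other convergent or intermediate fraction in range is farther away.
Largest k: floor((32 - q_4)/q_5) = floor((32 - 5)/8) = 3.
That gives (3*53 + 33)/(3*8 + 5) = 192/29.
Compare the errors: |x - 53/8| = |1477*8 - 53*223|/(223*8) = 3/1784, and |x - 192/29| = |1477*29 - 192*223|/(223*29) = 17/6467.
Cross-multiplying, 3*6467 = 19401 < 30328 = 17*1784, so 3/1784 is smaller: the convergent 53/8 is closer to x than 192/29.

53/8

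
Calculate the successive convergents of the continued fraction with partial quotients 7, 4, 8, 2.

Using the convergent recurrence p_i = a_i*p_{i-1} + p_{i-2}, q_i = a_i*q_{i-1} + q_{i-2} with p_{-2}=0, p_{-1}=1, q_{-2}=1, q_{-1}=0:
  i=0: a_0=7, p_0 = 7*1 + 0 = 7, q_0 = 7*0 + 1 = 1.
  i=1: a_1=4, p_1 = 4*7 + 1 = 29, q_1 = 4*1 + 0 = 4.
  i=2: a_2=8, p_2 = 8*29 + 7 = 239, q_2 = 8*4 + 1 = 33.
  i=3: a_3=2, p_3 = 2*239 + 29 = 507, q_3 = 2*33 + 4 = 70.

7/1, 29/4, 239/33, 507/70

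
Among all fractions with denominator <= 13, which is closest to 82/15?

71/13

Expand x = 82/15 as a continued fraction with the Euclidean algorithm:
  82 = 5*15 + 7, so a_0 = 5.
  15 = 2*7 + 1, so a_1 = 2.
  7 = 7*1 + 0, so a_2 = 7.
so x = [5; 2, 7].
Convergents (p_i = a_i*p_{i-1} + p_{i-2}, q_i = a_i*q_{i-1} + q_{i-2} with p_{-2}=0, p_{-1}=1, q_{-2}=1, q_{-1}=0), until the denominator exceeds 13:
  i=0: a_0=5, p_0 = 5*1 + 0 = 5, q_0 = 5*0 + 1 = 1.
  i=1: a_1=2, p_1 = 2*5 + 1 = 11, q_1 = 2*1 + 0 = 2.
  i=2: a_2=7, p_2 = 7*11 + 5 = 82, q_2 = 7*2 + 1 = 15.
q_2 = 15 > 13, so the last convergent with denominator <= 13 is p_1/q_1 = 11/2.
The closest fraction with denominator <= 13 is either p_1/q_1 or the intermediate fraction (k*p_1 + p_0)/(k*q_1 + q_0) with the largest k >= 1 whose denominator stays <= 13; these approach x as k grows, and every other convergent or intermediate fraction in range is farther away.
Largest k: floor((13 - q_0)/q_1) = floor((13 - 1)/2) = 6.
That gives (6*11 + 5)/(6*2 + 1) = 71/13.
Compare the errors: |x - 11/2| = |82*2 - 11*15|/(15*2) = 1/30, and |x - 71/13| = |82*13 - 71*15|/(15*13) = 1/195.
Cross-multiplying, 1*30 = 30 < 195 = 1*195, so 1/195 is smaller: the intermediate fraction 71/13 is closer to x than 11/2.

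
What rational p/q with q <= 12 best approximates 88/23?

Expand x = 88/23 as a continued fraction with the Euclidean algorithm:
  88 = 3*23 + 19, so a_0 = 3.
  23 = 1*19 + 4, so a_1 = 1.
  19 = 4*4 + 3, so a_2 = 4.
  4 = 1*3 + 1, so a_3 = 1.
  3 = 3*1 + 0, so a_4 = 3.
so x = [3; 1, 4, 1, 3].
Convergents (p_i = a_i*p_{i-1} + p_{i-2}, q_i = a_i*q_{i-1} + q_{i-2} with p_{-2}=0, p_{-1}=1, q_{-2}=1, q_{-1}=0), until the denominator exceeds 12:
  i=0: a_0=3, p_0 = 3*1 + 0 = 3, q_0 = 3*0 + 1 = 1.
  i=1: a_1=1, p_1 = 1*3 + 1 = 4, q_1 = 1*1 + 0 = 1.
  i=2: a_2=4, p_2 = 4*4 + 3 = 19, q_2 = 4*1 + 1 = 5.
  i=3: a_3=1, p_3 = 1*19 + 4 = 23, q_3 = 1*5 + 1 = 6.
  i=4: a_4=3, p_4 = 3*23 + 19 = 88, q_4 = 3*6 + 5 = 23.
q_4 = 23 > 12, so the last convergent with denominator <= 12 is p_3/q_3 = 23/6.
The closest fraction with denominator <= 12 is either p_3/q_3 or the intermediate fraction (k*p_3 + p_2)/(k*q_3 + q_2) with the largest k >= 1 whose denominator stays <= 12; these approach x as k grows, and every other convergent or intermediate fraction in range is farther away.
Largest k: floor((12 - q_2)/q_3) = floor((12 - 5)/6) = 1.
That gives (1*23 + 19)/(1*6 + 5) = 42/11.
Compare the errors: |x - 23/6| = |88*6 - 23*23|/(23*6) = 1/138, and |x - 42/11| = |88*11 - 42*23|/(23*11) = 2/253.
Cross-multiplying, 1*253 = 253 < 276 = 2*138, so 1/138 is smaller: the convergent 23/6 is closer to x than 42/11.

23/6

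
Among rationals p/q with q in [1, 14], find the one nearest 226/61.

37/10

Expand x = 226/61 as a continued fraction with the Euclidean algorithm:
  226 = 3*61 + 43, so a_0 = 3.
  61 = 1*43 + 18, so a_1 = 1.
  43 = 2*18 + 7, so a_2 = 2.
  18 = 2*7 + 4, so a_3 = 2.
  7 = 1*4 + 3, so a_4 = 1.
  4 = 1*3 + 1, so a_5 = 1.
  3 = 3*1 + 0, so a_6 = 3.
so x = [3; 1, 2, 2, 1, 1, 3].
Convergents (p_i = a_i*p_{i-1} + p_{i-2}, q_i = a_i*q_{i-1} + q_{i-2} with p_{-2}=0, p_{-1}=1, q_{-2}=1, q_{-1}=0), until the denominator exceeds 14:
  i=0: a_0=3, p_0 = 3*1 + 0 = 3, q_0 = 3*0 + 1 = 1.
  i=1: a_1=1, p_1 = 1*3 + 1 = 4, q_1 = 1*1 + 0 = 1.
  i=2: a_2=2, p_2 = 2*4 + 3 = 11, q_2 = 2*1 + 1 = 3.
  i=3: a_3=2, p_3 = 2*11 + 4 = 26, q_3 = 2*3 + 1 = 7.
  i=4: a_4=1, p_4 = 1*26 + 11 = 37, q_4 = 1*7 + 3 = 10.
  i=5: a_5=1, p_5 = 1*37 + 26 = 63, q_5 = 1*10 + 7 = 17.
q_5 = 17 > 14, so the last convergent with denominator <= 14 is p_4/q_4 = 37/10.
The closest fraction with denominator <= 14 is either p_4/q_4 or the intermediate fraction (k*p_4 + p_3)/(k*q_4 + q_3) with the largest k >= 1 whose denominator stays <= 14; these approach x as k grows, and every other convergent or intermediate fraction in range is farther away.
Largest k: floor((14 - q_3)/q_4) = floor((14 - 7)/10) = 0.
Since k = 0, no intermediate fraction beyond p_4/q_4 has denominator <= 14, so the convergent 37/10 is the closest (its error is |226*10 - 37*61|/(61*10) = 3/610).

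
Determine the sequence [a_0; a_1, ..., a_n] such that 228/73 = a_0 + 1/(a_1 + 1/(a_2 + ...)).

Run the Euclidean algorithm on 228 and 73; the successive quotients are the partial quotients a_0, a_1, ... (each step inverts the fractional part left over by the previous one):
  228 = 3*73 + 9, so a_0 = 3.
  73 = 8*9 + 1, so a_1 = 8.
  9 = 9*1 + 0, so a_2 = 9.
The remainder reaches 0 after 3 divisions, so the expansion has 3 partial quotients, read off in order.

[3; 8, 9]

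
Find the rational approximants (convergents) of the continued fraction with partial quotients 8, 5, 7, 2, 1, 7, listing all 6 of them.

8/1, 41/5, 295/36, 631/77, 926/113, 7113/868

Using the convergent recurrence p_i = a_i*p_{i-1} + p_{i-2}, q_i = a_i*q_{i-1} + q_{i-2} with p_{-2}=0, p_{-1}=1, q_{-2}=1, q_{-1}=0:
  i=0: a_0=8, p_0 = 8*1 + 0 = 8, q_0 = 8*0 + 1 = 1.
  i=1: a_1=5, p_1 = 5*8 + 1 = 41, q_1 = 5*1 + 0 = 5.
  i=2: a_2=7, p_2 = 7*41 + 8 = 295, q_2 = 7*5 + 1 = 36.
  i=3: a_3=2, p_3 = 2*295 + 41 = 631, q_3 = 2*36 + 5 = 77.
  i=4: a_4=1, p_4 = 1*631 + 295 = 926, q_4 = 1*77 + 36 = 113.
  i=5: a_5=7, p_5 = 7*926 + 631 = 7113, q_5 = 7*113 + 77 = 868.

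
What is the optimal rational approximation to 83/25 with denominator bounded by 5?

10/3

Expand x = 83/25 as a continued fraction with the Euclidean algorithm:
  83 = 3*25 + 8, so a_0 = 3.
  25 = 3*8 + 1, so a_1 = 3.
  8 = 8*1 + 0, so a_2 = 8.
so x = [3; 3, 8].
Convergents (p_i = a_i*p_{i-1} + p_{i-2}, q_i = a_i*q_{i-1} + q_{i-2} with p_{-2}=0, p_{-1}=1, q_{-2}=1, q_{-1}=0), until the denominator exceeds 5:
  i=0: a_0=3, p_0 = 3*1 + 0 = 3, q_0 = 3*0 + 1 = 1.
  i=1: a_1=3, p_1 = 3*3 + 1 = 10, q_1 = 3*1 + 0 = 3.
  i=2: a_2=8, p_2 = 8*10 + 3 = 83, q_2 = 8*3 + 1 = 25.
q_2 = 25 > 5, so the last convergent with denominator <= 5 is p_1/q_1 = 10/3.
The closest fraction with denominator <= 5 is either p_1/q_1 or the intermediate fraction (k*p_1 + p_0)/(k*q_1 + q_0) with the largest k >= 1 whose denominator stays <= 5; these approach x as k grows, and every other convergent or intermediate fraction in range is farther away.
Largest k: floor((5 - q_0)/q_1) = floor((5 - 1)/3) = 1.
That gives (1*10 + 3)/(1*3 + 1) = 13/4.
Compare the errors: |x - 10/3| = |83*3 - 10*25|/(25*3) = 1/75, and |x - 13/4| = |83*4 - 13*25|/(25*4) = 7/100.
Cross-multiplying, 1*100 = 100 < 525 = 7*75, so 1/75 is smaller: the convergent 10/3 is closer to x than 13/4.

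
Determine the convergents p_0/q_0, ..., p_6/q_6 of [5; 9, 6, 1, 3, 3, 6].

Using the convergent recurrence p_i = a_i*p_{i-1} + p_{i-2}, q_i = a_i*q_{i-1} + q_{i-2} with p_{-2}=0, p_{-1}=1, q_{-2}=1, q_{-1}=0:
  i=0: a_0=5, p_0 = 5*1 + 0 = 5, q_0 = 5*0 + 1 = 1.
  i=1: a_1=9, p_1 = 9*5 + 1 = 46, q_1 = 9*1 + 0 = 9.
  i=2: a_2=6, p_2 = 6*46 + 5 = 281, q_2 = 6*9 + 1 = 55.
  i=3: a_3=1, p_3 = 1*281 + 46 = 327, q_3 = 1*55 + 9 = 64.
  i=4: a_4=3, p_4 = 3*327 + 281 = 1262, q_4 = 3*64 + 55 = 247.
  i=5: a_5=3, p_5 = 3*1262 + 327 = 4113, q_5 = 3*247 + 64 = 805.
  i=6: a_6=6, p_6 = 6*4113 + 1262 = 25940, q_6 = 6*805 + 247 = 5077.

5/1, 46/9, 281/55, 327/64, 1262/247, 4113/805, 25940/5077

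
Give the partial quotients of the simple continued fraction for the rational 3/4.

[0; 1, 3]

Run the Euclidean algorithm on 3 and 4; the successive quotients are the partial quotients a_0, a_1, ... (each step inverts the fractional part left over by the previous one):
  3 = 0*4 + 3, so a_0 = 0.
  4 = 1*3 + 1, so a_1 = 1.
  3 = 3*1 + 0, so a_2 = 3.
The remainder reaches 0 after 3 divisions, so the expansion has 3 partial quotients, read off in order.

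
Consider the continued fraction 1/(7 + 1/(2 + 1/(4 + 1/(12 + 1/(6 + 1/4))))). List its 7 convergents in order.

Using the convergent recurrence p_i = a_i*p_{i-1} + p_{i-2}, q_i = a_i*q_{i-1} + q_{i-2} with p_{-2}=0, p_{-1}=1, q_{-2}=1, q_{-1}=0:
  i=0: a_0=0, p_0 = 0*1 + 0 = 0, q_0 = 0*0 + 1 = 1.
  i=1: a_1=7, p_1 = 7*0 + 1 = 1, q_1 = 7*1 + 0 = 7.
  i=2: a_2=2, p_2 = 2*1 + 0 = 2, q_2 = 2*7 + 1 = 15.
  i=3: a_3=4, p_3 = 4*2 + 1 = 9, q_3 = 4*15 + 7 = 67.
  i=4: a_4=12, p_4 = 12*9 + 2 = 110, q_4 = 12*67 + 15 = 819.
  i=5: a_5=6, p_5 = 6*110 + 9 = 669, q_5 = 6*819 + 67 = 4981.
  i=6: a_6=4, p_6 = 4*669 + 110 = 2786, q_6 = 4*4981 + 819 = 20743.

0/1, 1/7, 2/15, 9/67, 110/819, 669/4981, 2786/20743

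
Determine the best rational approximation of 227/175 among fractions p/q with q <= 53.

Expand x = 227/175 as a continued fraction with the Euclidean algorithm:
  227 = 1*175 + 52, so a_0 = 1.
  175 = 3*52 + 19, so a_1 = 3.
  52 = 2*19 + 14, so a_2 = 2.
  19 = 1*14 + 5, so a_3 = 1.
  14 = 2*5 + 4, so a_4 = 2.
  5 = 1*4 + 1, so a_5 = 1.
  4 = 4*1 + 0, so a_6 = 4.
so x = [1; 3, 2, 1, 2, 1, 4].
Convergents (p_i = a_i*p_{i-1} + p_{i-2}, q_i = a_i*q_{i-1} + q_{i-2} with p_{-2}=0, p_{-1}=1, q_{-2}=1, q_{-1}=0), until the denominator exceeds 53:
  i=0: a_0=1, p_0 = 1*1 + 0 = 1, q_0 = 1*0 + 1 = 1.
  i=1: a_1=3, p_1 = 3*1 + 1 = 4, q_1 = 3*1 + 0 = 3.
  i=2: a_2=2, p_2 = 2*4 + 1 = 9, q_2 = 2*3 + 1 = 7.
  i=3: a_3=1, p_3 = 1*9 + 4 = 13, q_3 = 1*7 + 3 = 10.
  i=4: a_4=2, p_4 = 2*13 + 9 = 35, q_4 = 2*10 + 7 = 27.
  i=5: a_5=1, p_5 = 1*35 + 13 = 48, q_5 = 1*27 + 10 = 37.
  i=6: a_6=4, p_6 = 4*48 + 35 = 227, q_6 = 4*37 + 27 = 175.
q_6 = 175 > 53, so the last convergent with denominator <= 53 is p_5/q_5 = 48/37.
The closest fraction with denominator <= 53 is either p_5/q_5 or the intermediate fraction (k*p_5 + p_4)/(k*q_5 + q_4) with the largest k >= 1 whose denominator stays <= 53; these approach x as k grows, and every other convergent or intermediate fraction in range is farther away.
Largest k: floor((53 - q_4)/q_5) = floor((53 - 27)/37) = 0.
Since k = 0, no intermediate fraction beyond p_5/q_5 has denominator <= 53, so the convergent 48/37 is the closest (its error is |227*37 - 48*175|/(175*37) = 1/6475).

48/37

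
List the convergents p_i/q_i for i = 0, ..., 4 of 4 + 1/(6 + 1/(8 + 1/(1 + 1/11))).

4/1, 25/6, 204/49, 229/55, 2723/654

Using the convergent recurrence p_i = a_i*p_{i-1} + p_{i-2}, q_i = a_i*q_{i-1} + q_{i-2} with p_{-2}=0, p_{-1}=1, q_{-2}=1, q_{-1}=0:
  i=0: a_0=4, p_0 = 4*1 + 0 = 4, q_0 = 4*0 + 1 = 1.
  i=1: a_1=6, p_1 = 6*4 + 1 = 25, q_1 = 6*1 + 0 = 6.
  i=2: a_2=8, p_2 = 8*25 + 4 = 204, q_2 = 8*6 + 1 = 49.
  i=3: a_3=1, p_3 = 1*204 + 25 = 229, q_3 = 1*49 + 6 = 55.
  i=4: a_4=11, p_4 = 11*229 + 204 = 2723, q_4 = 11*55 + 49 = 654.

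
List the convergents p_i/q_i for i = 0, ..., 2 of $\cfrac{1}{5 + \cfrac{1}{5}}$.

0/1, 1/5, 5/26

Using the convergent recurrence p_i = a_i*p_{i-1} + p_{i-2}, q_i = a_i*q_{i-1} + q_{i-2} with p_{-2}=0, p_{-1}=1, q_{-2}=1, q_{-1}=0:
  i=0: a_0=0, p_0 = 0*1 + 0 = 0, q_0 = 0*0 + 1 = 1.
  i=1: a_1=5, p_1 = 5*0 + 1 = 1, q_1 = 5*1 + 0 = 5.
  i=2: a_2=5, p_2 = 5*1 + 0 = 5, q_2 = 5*5 + 1 = 26.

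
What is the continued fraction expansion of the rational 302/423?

Run the Euclidean algorithm on 302 and 423; the successive quotients are the partial quotients a_0, a_1, ... (each step inverts the fractional part left over by the previous one):
  302 = 0*423 + 302, so a_0 = 0.
  423 = 1*302 + 121, so a_1 = 1.
  302 = 2*121 + 60, so a_2 = 2.
  121 = 2*60 + 1, so a_3 = 2.
  60 = 60*1 + 0, so a_4 = 60.
The remainder reaches 0 after 5 divisions, so the expansion has 5 partial quotients, read off in order.

[0; 1, 2, 2, 60]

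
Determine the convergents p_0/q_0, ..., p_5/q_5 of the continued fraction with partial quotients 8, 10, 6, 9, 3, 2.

Using the convergent recurrence p_i = a_i*p_{i-1} + p_{i-2}, q_i = a_i*q_{i-1} + q_{i-2} with p_{-2}=0, p_{-1}=1, q_{-2}=1, q_{-1}=0:
  i=0: a_0=8, p_0 = 8*1 + 0 = 8, q_0 = 8*0 + 1 = 1.
  i=1: a_1=10, p_1 = 10*8 + 1 = 81, q_1 = 10*1 + 0 = 10.
  i=2: a_2=6, p_2 = 6*81 + 8 = 494, q_2 = 6*10 + 1 = 61.
  i=3: a_3=9, p_3 = 9*494 + 81 = 4527, q_3 = 9*61 + 10 = 559.
  i=4: a_4=3, p_4 = 3*4527 + 494 = 14075, q_4 = 3*559 + 61 = 1738.
  i=5: a_5=2, p_5 = 2*14075 + 4527 = 32677, q_5 = 2*1738 + 559 = 4035.

8/1, 81/10, 494/61, 4527/559, 14075/1738, 32677/4035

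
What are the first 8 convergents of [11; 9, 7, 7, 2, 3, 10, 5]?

11/1, 100/9, 711/64, 5077/457, 10865/978, 37672/3391, 387585/34888, 1975597/177831

Using the convergent recurrence p_i = a_i*p_{i-1} + p_{i-2}, q_i = a_i*q_{i-1} + q_{i-2} with p_{-2}=0, p_{-1}=1, q_{-2}=1, q_{-1}=0:
  i=0: a_0=11, p_0 = 11*1 + 0 = 11, q_0 = 11*0 + 1 = 1.
  i=1: a_1=9, p_1 = 9*11 + 1 = 100, q_1 = 9*1 + 0 = 9.
  i=2: a_2=7, p_2 = 7*100 + 11 = 711, q_2 = 7*9 + 1 = 64.
  i=3: a_3=7, p_3 = 7*711 + 100 = 5077, q_3 = 7*64 + 9 = 457.
  i=4: a_4=2, p_4 = 2*5077 + 711 = 10865, q_4 = 2*457 + 64 = 978.
  i=5: a_5=3, p_5 = 3*10865 + 5077 = 37672, q_5 = 3*978 + 457 = 3391.
  i=6: a_6=10, p_6 = 10*37672 + 10865 = 387585, q_6 = 10*3391 + 978 = 34888.
  i=7: a_7=5, p_7 = 5*387585 + 37672 = 1975597, q_7 = 5*34888 + 3391 = 177831.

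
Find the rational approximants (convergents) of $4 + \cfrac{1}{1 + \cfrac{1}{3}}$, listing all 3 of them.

Using the convergent recurrence p_i = a_i*p_{i-1} + p_{i-2}, q_i = a_i*q_{i-1} + q_{i-2} with p_{-2}=0, p_{-1}=1, q_{-2}=1, q_{-1}=0:
  i=0: a_0=4, p_0 = 4*1 + 0 = 4, q_0 = 4*0 + 1 = 1.
  i=1: a_1=1, p_1 = 1*4 + 1 = 5, q_1 = 1*1 + 0 = 1.
  i=2: a_2=3, p_2 = 3*5 + 4 = 19, q_2 = 3*1 + 1 = 4.

4/1, 5/1, 19/4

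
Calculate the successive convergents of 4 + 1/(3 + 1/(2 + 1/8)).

4/1, 13/3, 30/7, 253/59

Using the convergent recurrence p_i = a_i*p_{i-1} + p_{i-2}, q_i = a_i*q_{i-1} + q_{i-2} with p_{-2}=0, p_{-1}=1, q_{-2}=1, q_{-1}=0:
  i=0: a_0=4, p_0 = 4*1 + 0 = 4, q_0 = 4*0 + 1 = 1.
  i=1: a_1=3, p_1 = 3*4 + 1 = 13, q_1 = 3*1 + 0 = 3.
  i=2: a_2=2, p_2 = 2*13 + 4 = 30, q_2 = 2*3 + 1 = 7.
  i=3: a_3=8, p_3 = 8*30 + 13 = 253, q_3 = 8*7 + 3 = 59.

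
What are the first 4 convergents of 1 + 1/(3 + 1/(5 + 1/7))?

1/1, 4/3, 21/16, 151/115

Using the convergent recurrence p_i = a_i*p_{i-1} + p_{i-2}, q_i = a_i*q_{i-1} + q_{i-2} with p_{-2}=0, p_{-1}=1, q_{-2}=1, q_{-1}=0:
  i=0: a_0=1, p_0 = 1*1 + 0 = 1, q_0 = 1*0 + 1 = 1.
  i=1: a_1=3, p_1 = 3*1 + 1 = 4, q_1 = 3*1 + 0 = 3.
  i=2: a_2=5, p_2 = 5*4 + 1 = 21, q_2 = 5*3 + 1 = 16.
  i=3: a_3=7, p_3 = 7*21 + 4 = 151, q_3 = 7*16 + 3 = 115.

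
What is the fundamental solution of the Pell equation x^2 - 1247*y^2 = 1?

First expand sqrt(1247) as a continued fraction. With x_i = (sqrt(1247) + m_i)/d_i and (m_0, d_0) = (0, 1): a_0 = floor(sqrt(1247)) = 35, since 35^2 = 1225 <= 1247 < 1296 = 36^2.
Iterate m_{i+1} = d_i*a_i - m_i, d_{i+1} = (1247 - m_{i+1}^2)/d_i, a_{i+1} = floor((a_0 + m_{i+1})/d_{i+1}):
  m_1 = 1*35 - 0 = 35, d_1 = (1247 - 35^2)/1 = 22/1 = 22, a_1 = floor((35 + 35)/22) = 3.
  m_2 = 22*3 - 35 = 31, d_2 = (1247 - 31^2)/22 = 286/22 = 13, a_2 = floor((35 + 31)/13) = 5.
  m_3 = 13*5 - 31 = 34, d_3 = (1247 - 34^2)/13 = 91/13 = 7, a_3 = floor((35 + 34)/7) = 9.
  m_4 = 7*9 - 34 = 29, d_4 = (1247 - 29^2)/7 = 406/7 = 58, a_4 = floor((35 + 29)/58) = 1.
  m_5 = 58*1 - 29 = 29, d_5 = (1247 - 29^2)/58 = 406/58 = 7, a_5 = floor((35 + 29)/7) = 9.
  m_6 = 7*9 - 29 = 34, d_6 = (1247 - 34^2)/7 = 91/7 = 13, a_6 = floor((35 + 34)/13) = 5.
  m_7 = 13*5 - 34 = 31, d_7 = (1247 - 31^2)/13 = 286/13 = 22, a_7 = floor((35 + 31)/22) = 3.
  m_8 = 22*3 - 31 = 35, d_8 = (1247 - 35^2)/22 = 22/22 = 1, a_8 = floor((35 + 35)/1) = 70.
  m_9 = 1*70 - 35 = 35, d_9 = (1247 - 35^2)/1 = 22/1 = 22: (m_9, d_9) = (m_1, d_1) = (35, 22), so from here the quotients repeat a_1, ..., a_8; the period length is 8.
So sqrt(1247) = [35; (3, 5, 9, 1, 9, 5, 3, 70)] with period length k = 8.
k is even, so the fundamental solution of x^2 - 1247y^2 = 1 is (p_{k-1}, q_{k-1}) = (p_7, q_7); compute convergents through index 7.
Convergents (p_i = a_i*p_{i-1} + p_{i-2}, q_i = a_i*q_{i-1} + q_{i-2} with p_{-2}=0, p_{-1}=1, q_{-2}=1, q_{-1}=0):
  i=0: a_0=35, p_0 = 35*1 + 0 = 35, q_0 = 35*0 + 1 = 1.
  i=1: a_1=3, p_1 = 3*35 + 1 = 106, q_1 = 3*1 + 0 = 3.
  i=2: a_2=5, p_2 = 5*106 + 35 = 565, q_2 = 5*3 + 1 = 16.
  i=3: a_3=9, p_3 = 9*565 + 106 = 5191, q_3 = 9*16 + 3 = 147.
  i=4: a_4=1, p_4 = 1*5191 + 565 = 5756, q_4 = 1*147 + 16 = 163.
  i=5: a_5=9, p_5 = 9*5756 + 5191 = 56995, q_5 = 9*163 + 147 = 1614.
  i=6: a_6=5, p_6 = 5*56995 + 5756 = 290731, q_6 = 5*1614 + 163 = 8233.
  i=7: a_7=3, p_7 = 3*290731 + 56995 = 929188, q_7 = 3*8233 + 1614 = 26313.
Check: 929188^2 - 1247*26313^2 = 863390339344 - 863390339343 = 1, so (x, y) = (929188, 26313) solves the equation, and by the theorem it is the least positive solution.

(x, y) = (929188, 26313)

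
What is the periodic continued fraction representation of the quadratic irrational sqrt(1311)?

[36; (4, 1, 4, 2, 1, 2, 4, 1, 4, 72)]

Write x_i = (sqrt(1311) + m_i)/d_i with (m_0, d_0) = (0, 1). a_0 = floor(sqrt(1311)) = 36, since 36^2 = 1296 <= 1311 < 1369 = 37^2.
Iterate m_{i+1} = d_i*a_i - m_i, d_{i+1} = (1311 - m_{i+1}^2)/d_i, a_{i+1} = floor((a_0 + m_{i+1})/d_{i+1}):
  m_1 = 1*36 - 0 = 36, d_1 = (1311 - 36^2)/1 = 15/1 = 15, a_1 = floor((36 + 36)/15) = 4.
  m_2 = 15*4 - 36 = 24, d_2 = (1311 - 24^2)/15 = 735/15 = 49, a_2 = floor((36 + 24)/49) = 1.
  m_3 = 49*1 - 24 = 25, d_3 = (1311 - 25^2)/49 = 686/49 = 14, a_3 = floor((36 + 25)/14) = 4.
  m_4 = 14*4 - 25 = 31, d_4 = (1311 - 31^2)/14 = 350/14 = 25, a_4 = floor((36 + 31)/25) = 2.
  m_5 = 25*2 - 31 = 19, d_5 = (1311 - 19^2)/25 = 950/25 = 38, a_5 = floor((36 + 19)/38) = 1.
  m_6 = 38*1 - 19 = 19, d_6 = (1311 - 19^2)/38 = 950/38 = 25, a_6 = floor((36 + 19)/25) = 2.
  m_7 = 25*2 - 19 = 31, d_7 = (1311 - 31^2)/25 = 350/25 = 14, a_7 = floor((36 + 31)/14) = 4.
  m_8 = 14*4 - 31 = 25, d_8 = (1311 - 25^2)/14 = 686/14 = 49, a_8 = floor((36 + 25)/49) = 1.
  m_9 = 49*1 - 25 = 24, d_9 = (1311 - 24^2)/49 = 735/49 = 15, a_9 = floor((36 + 24)/15) = 4.
  m_10 = 15*4 - 24 = 36, d_10 = (1311 - 36^2)/15 = 15/15 = 1, a_10 = floor((36 + 36)/1) = 72.
  m_11 = 1*72 - 36 = 36, d_11 = (1311 - 36^2)/1 = 15/1 = 15: (m_11, d_11) = (m_1, d_1) = (36, 15), so from here the quotients repeat a_1, ..., a_10; the period length is 10.
Hence the expansion of sqrt(1311) is a_0 = 36 followed by the repeating block 4, 1, 4, 2, 1, 2, 4, 1, 4, 72 (period 10).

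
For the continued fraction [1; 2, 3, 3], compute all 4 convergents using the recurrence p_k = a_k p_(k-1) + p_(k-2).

1/1, 3/2, 10/7, 33/23

Using the convergent recurrence p_i = a_i*p_{i-1} + p_{i-2}, q_i = a_i*q_{i-1} + q_{i-2} with p_{-2}=0, p_{-1}=1, q_{-2}=1, q_{-1}=0:
  i=0: a_0=1, p_0 = 1*1 + 0 = 1, q_0 = 1*0 + 1 = 1.
  i=1: a_1=2, p_1 = 2*1 + 1 = 3, q_1 = 2*1 + 0 = 2.
  i=2: a_2=3, p_2 = 3*3 + 1 = 10, q_2 = 3*2 + 1 = 7.
  i=3: a_3=3, p_3 = 3*10 + 3 = 33, q_3 = 3*7 + 2 = 23.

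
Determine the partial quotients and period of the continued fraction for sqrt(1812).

Write x_i = (sqrt(1812) + m_i)/d_i with (m_0, d_0) = (0, 1). a_0 = floor(sqrt(1812)) = 42, since 42^2 = 1764 <= 1812 < 1849 = 43^2.
Iterate m_{i+1} = d_i*a_i - m_i, d_{i+1} = (1812 - m_{i+1}^2)/d_i, a_{i+1} = floor((a_0 + m_{i+1})/d_{i+1}):
  m_1 = 1*42 - 0 = 42, d_1 = (1812 - 42^2)/1 = 48/1 = 48, a_1 = floor((42 + 42)/48) = 1.
  m_2 = 48*1 - 42 = 6, d_2 = (1812 - 6^2)/48 = 1776/48 = 37, a_2 = floor((42 + 6)/37) = 1.
  m_3 = 37*1 - 6 = 31, d_3 = (1812 - 31^2)/37 = 851/37 = 23, a_3 = floor((42 + 31)/23) = 3.
  m_4 = 23*3 - 31 = 38, d_4 = (1812 - 38^2)/23 = 368/23 = 16, a_4 = floor((42 + 38)/16) = 5.
  m_5 = 16*5 - 38 = 42, d_5 = (1812 - 42^2)/16 = 48/16 = 3, a_5 = floor((42 + 42)/3) = 28.
  m_6 = 3*28 - 42 = 42, d_6 = (1812 - 42^2)/3 = 48/3 = 16, a_6 = floor((42 + 42)/16) = 5.
  m_7 = 16*5 - 42 = 38, d_7 = (1812 - 38^2)/16 = 368/16 = 23, a_7 = floor((42 + 38)/23) = 3.
  m_8 = 23*3 - 38 = 31, d_8 = (1812 - 31^2)/23 = 851/23 = 37, a_8 = floor((42 + 31)/37) = 1.
  m_9 = 37*1 - 31 = 6, d_9 = (1812 - 6^2)/37 = 1776/37 = 48, a_9 = floor((42 + 6)/48) = 1.
  m_10 = 48*1 - 6 = 42, d_10 = (1812 - 42^2)/48 = 48/48 = 1, a_10 = floor((42 + 42)/1) = 84.
  m_11 = 1*84 - 42 = 42, d_11 = (1812 - 42^2)/1 = 48/1 = 48: (m_11, d_11) = (m_1, d_1) = (42, 48), so from here the quotients repeat a_1, ..., a_10; the period length is 10.
Hence the expansion of sqrt(1812) is a_0 = 42 followed by the repeating block 1, 1, 3, 5, 28, 5, 3, 1, 1, 84 (period 10).

[42; (1, 1, 3, 5, 28, 5, 3, 1, 1, 84)]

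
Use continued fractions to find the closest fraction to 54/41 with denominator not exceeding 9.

4/3

Expand x = 54/41 as a continued fraction with the Euclidean algorithm:
  54 = 1*41 + 13, so a_0 = 1.
  41 = 3*13 + 2, so a_1 = 3.
  13 = 6*2 + 1, so a_2 = 6.
  2 = 2*1 + 0, so a_3 = 2.
so x = [1; 3, 6, 2].
Convergents (p_i = a_i*p_{i-1} + p_{i-2}, q_i = a_i*q_{i-1} + q_{i-2} with p_{-2}=0, p_{-1}=1, q_{-2}=1, q_{-1}=0), until the denominator exceeds 9:
  i=0: a_0=1, p_0 = 1*1 + 0 = 1, q_0 = 1*0 + 1 = 1.
  i=1: a_1=3, p_1 = 3*1 + 1 = 4, q_1 = 3*1 + 0 = 3.
  i=2: a_2=6, p_2 = 6*4 + 1 = 25, q_2 = 6*3 + 1 = 19.
q_2 = 19 > 9, so the last convergent with denominator <= 9 is p_1/q_1 = 4/3.
The closest fraction with denominator <= 9 is either p_1/q_1 or the intermediate fraction (k*p_1 + p_0)/(k*q_1 + q_0) with the largest k >= 1 whose denominator stays <= 9; these approach x as k grows, and every other convergent or intermediate fraction in range is farther away.
Largest k: floor((9 - q_0)/q_1) = floor((9 - 1)/3) = 2.
That gives (2*4 + 1)/(2*3 + 1) = 9/7.
Compare the errors: |x - 4/3| = |54*3 - 4*41|/(41*3) = 2/123, and |x - 9/7| = |54*7 - 9*41|/(41*7) = 9/287.
Cross-multiplying, 2*287 = 574 < 1107 = 9*123, so 2/123 is smaller: the convergent 4/3 is closer to x than 9/7.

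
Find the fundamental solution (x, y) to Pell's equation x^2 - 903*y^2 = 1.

First expand sqrt(903) as a continued fraction. With x_i = (sqrt(903) + m_i)/d_i and (m_0, d_0) = (0, 1): a_0 = floor(sqrt(903)) = 30, since 30^2 = 900 <= 903 < 961 = 31^2.
Iterate m_{i+1} = d_i*a_i - m_i, d_{i+1} = (903 - m_{i+1}^2)/d_i, a_{i+1} = floor((a_0 + m_{i+1})/d_{i+1}):
  m_1 = 1*30 - 0 = 30, d_1 = (903 - 30^2)/1 = 3/1 = 3, a_1 = floor((30 + 30)/3) = 20.
  m_2 = 3*20 - 30 = 30, d_2 = (903 - 30^2)/3 = 3/3 = 1, a_2 = floor((30 + 30)/1) = 60.
  m_3 = 1*60 - 30 = 30, d_3 = (903 - 30^2)/1 = 3/1 = 3: (m_3, d_3) = (m_1, d_1) = (30, 3), so from here the quotients repeat a_1, a_2; the period length is 2.
So sqrt(903) = [30; (20, 60)] with period length k = 2.
k is even, so the fundamental solution of x^2 - 903y^2 = 1 is (p_{k-1}, q_{k-1}) = (p_1, q_1); compute convergents through index 1.
Convergents (p_i = a_i*p_{i-1} + p_{i-2}, q_i = a_i*q_{i-1} + q_{i-2} with p_{-2}=0, p_{-1}=1, q_{-2}=1, q_{-1}=0):
  i=0: a_0=30, p_0 = 30*1 + 0 = 30, q_0 = 30*0 + 1 = 1.
  i=1: a_1=20, p_1 = 20*30 + 1 = 601, q_1 = 20*1 + 0 = 20.
Check: 601^2 - 903*20^2 = 361201 - 361200 = 1, so (x, y) = (601, 20) solves the equation, and by the theorem it is the least positive solution.

(x, y) = (601, 20)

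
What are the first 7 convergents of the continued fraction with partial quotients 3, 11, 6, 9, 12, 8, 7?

3/1, 34/11, 207/67, 1897/614, 22971/7435, 185665/60094, 1322626/428093

Using the convergent recurrence p_i = a_i*p_{i-1} + p_{i-2}, q_i = a_i*q_{i-1} + q_{i-2} with p_{-2}=0, p_{-1}=1, q_{-2}=1, q_{-1}=0:
  i=0: a_0=3, p_0 = 3*1 + 0 = 3, q_0 = 3*0 + 1 = 1.
  i=1: a_1=11, p_1 = 11*3 + 1 = 34, q_1 = 11*1 + 0 = 11.
  i=2: a_2=6, p_2 = 6*34 + 3 = 207, q_2 = 6*11 + 1 = 67.
  i=3: a_3=9, p_3 = 9*207 + 34 = 1897, q_3 = 9*67 + 11 = 614.
  i=4: a_4=12, p_4 = 12*1897 + 207 = 22971, q_4 = 12*614 + 67 = 7435.
  i=5: a_5=8, p_5 = 8*22971 + 1897 = 185665, q_5 = 8*7435 + 614 = 60094.
  i=6: a_6=7, p_6 = 7*185665 + 22971 = 1322626, q_6 = 7*60094 + 7435 = 428093.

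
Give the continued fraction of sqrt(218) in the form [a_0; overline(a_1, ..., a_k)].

Write x_i = (sqrt(218) + m_i)/d_i with (m_0, d_0) = (0, 1). a_0 = floor(sqrt(218)) = 14, since 14^2 = 196 <= 218 < 225 = 15^2.
Iterate m_{i+1} = d_i*a_i - m_i, d_{i+1} = (218 - m_{i+1}^2)/d_i, a_{i+1} = floor((a_0 + m_{i+1})/d_{i+1}):
  m_1 = 1*14 - 0 = 14, d_1 = (218 - 14^2)/1 = 22/1 = 22, a_1 = floor((14 + 14)/22) = 1.
  m_2 = 22*1 - 14 = 8, d_2 = (218 - 8^2)/22 = 154/22 = 7, a_2 = floor((14 + 8)/7) = 3.
  m_3 = 7*3 - 8 = 13, d_3 = (218 - 13^2)/7 = 49/7 = 7, a_3 = floor((14 + 13)/7) = 3.
  m_4 = 7*3 - 13 = 8, d_4 = (218 - 8^2)/7 = 154/7 = 22, a_4 = floor((14 + 8)/22) = 1.
  m_5 = 22*1 - 8 = 14, d_5 = (218 - 14^2)/22 = 22/22 = 1, a_5 = floor((14 + 14)/1) = 28.
  m_6 = 1*28 - 14 = 14, d_6 = (218 - 14^2)/1 = 22/1 = 22: (m_6, d_6) = (m_1, d_1) = (14, 22), so from here the quotients repeat a_1, ..., a_5; the period length is 5.
Hence the expansion of sqrt(218) is a_0 = 14 followed by the repeating block 1, 3, 3, 1, 28 (period 5).

[14; overline(1, 3, 3, 1, 28)]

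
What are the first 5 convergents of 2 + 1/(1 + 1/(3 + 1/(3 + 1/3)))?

Using the convergent recurrence p_i = a_i*p_{i-1} + p_{i-2}, q_i = a_i*q_{i-1} + q_{i-2} with p_{-2}=0, p_{-1}=1, q_{-2}=1, q_{-1}=0:
  i=0: a_0=2, p_0 = 2*1 + 0 = 2, q_0 = 2*0 + 1 = 1.
  i=1: a_1=1, p_1 = 1*2 + 1 = 3, q_1 = 1*1 + 0 = 1.
  i=2: a_2=3, p_2 = 3*3 + 2 = 11, q_2 = 3*1 + 1 = 4.
  i=3: a_3=3, p_3 = 3*11 + 3 = 36, q_3 = 3*4 + 1 = 13.
  i=4: a_4=3, p_4 = 3*36 + 11 = 119, q_4 = 3*13 + 4 = 43.

2/1, 3/1, 11/4, 36/13, 119/43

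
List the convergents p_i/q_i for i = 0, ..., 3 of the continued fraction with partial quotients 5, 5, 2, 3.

5/1, 26/5, 57/11, 197/38

Using the convergent recurrence p_i = a_i*p_{i-1} + p_{i-2}, q_i = a_i*q_{i-1} + q_{i-2} with p_{-2}=0, p_{-1}=1, q_{-2}=1, q_{-1}=0:
  i=0: a_0=5, p_0 = 5*1 + 0 = 5, q_0 = 5*0 + 1 = 1.
  i=1: a_1=5, p_1 = 5*5 + 1 = 26, q_1 = 5*1 + 0 = 5.
  i=2: a_2=2, p_2 = 2*26 + 5 = 57, q_2 = 2*5 + 1 = 11.
  i=3: a_3=3, p_3 = 3*57 + 26 = 197, q_3 = 3*11 + 5 = 38.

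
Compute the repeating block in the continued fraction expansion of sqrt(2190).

Write x_i = (sqrt(2190) + m_i)/d_i with (m_0, d_0) = (0, 1). a_0 = floor(sqrt(2190)) = 46, since 46^2 = 2116 <= 2190 < 2209 = 47^2.
Iterate m_{i+1} = d_i*a_i - m_i, d_{i+1} = (2190 - m_{i+1}^2)/d_i, a_{i+1} = floor((a_0 + m_{i+1})/d_{i+1}):
  m_1 = 1*46 - 0 = 46, d_1 = (2190 - 46^2)/1 = 74/1 = 74, a_1 = floor((46 + 46)/74) = 1.
  m_2 = 74*1 - 46 = 28, d_2 = (2190 - 28^2)/74 = 1406/74 = 19, a_2 = floor((46 + 28)/19) = 3.
  m_3 = 19*3 - 28 = 29, d_3 = (2190 - 29^2)/19 = 1349/19 = 71, a_3 = floor((46 + 29)/71) = 1.
  m_4 = 71*1 - 29 = 42, d_4 = (2190 - 42^2)/71 = 426/71 = 6, a_4 = floor((46 + 42)/6) = 14.
  m_5 = 6*14 - 42 = 42, d_5 = (2190 - 42^2)/6 = 426/6 = 71, a_5 = floor((46 + 42)/71) = 1.
  m_6 = 71*1 - 42 = 29, d_6 = (2190 - 29^2)/71 = 1349/71 = 19, a_6 = floor((46 + 29)/19) = 3.
  m_7 = 19*3 - 29 = 28, d_7 = (2190 - 28^2)/19 = 1406/19 = 74, a_7 = floor((46 + 28)/74) = 1.
  m_8 = 74*1 - 28 = 46, d_8 = (2190 - 46^2)/74 = 74/74 = 1, a_8 = floor((46 + 46)/1) = 92.
  m_9 = 1*92 - 46 = 46, d_9 = (2190 - 46^2)/1 = 74/1 = 74: (m_9, d_9) = (m_1, d_1) = (46, 74), so from here the quotients repeat a_1, ..., a_8; the period length is 8.
Hence the expansion of sqrt(2190) is a_0 = 46 followed by the repeating block 1, 3, 1, 14, 1, 3, 1, 92 (period 8).

[46; (1, 3, 1, 14, 1, 3, 1, 92)]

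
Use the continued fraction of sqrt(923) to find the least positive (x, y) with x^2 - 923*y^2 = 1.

First expand sqrt(923) as a continued fraction. With x_i = (sqrt(923) + m_i)/d_i and (m_0, d_0) = (0, 1): a_0 = floor(sqrt(923)) = 30, since 30^2 = 900 <= 923 < 961 = 31^2.
Iterate m_{i+1} = d_i*a_i - m_i, d_{i+1} = (923 - m_{i+1}^2)/d_i, a_{i+1} = floor((a_0 + m_{i+1})/d_{i+1}):
  m_1 = 1*30 - 0 = 30, d_1 = (923 - 30^2)/1 = 23/1 = 23, a_1 = floor((30 + 30)/23) = 2.
  m_2 = 23*2 - 30 = 16, d_2 = (923 - 16^2)/23 = 667/23 = 29, a_2 = floor((30 + 16)/29) = 1.
  m_3 = 29*1 - 16 = 13, d_3 = (923 - 13^2)/29 = 754/29 = 26, a_3 = floor((30 + 13)/26) = 1.
  m_4 = 26*1 - 13 = 13, d_4 = (923 - 13^2)/26 = 754/26 = 29, a_4 = floor((30 + 13)/29) = 1.
  m_5 = 29*1 - 13 = 16, d_5 = (923 - 16^2)/29 = 667/29 = 23, a_5 = floor((30 + 16)/23) = 2.
  m_6 = 23*2 - 16 = 30, d_6 = (923 - 30^2)/23 = 23/23 = 1, a_6 = floor((30 + 30)/1) = 60.
  m_7 = 1*60 - 30 = 30, d_7 = (923 - 30^2)/1 = 23/1 = 23: (m_7, d_7) = (m_1, d_1) = (30, 23), so from here the quotients repeat a_1, ..., a_6; the period length is 6.
So sqrt(923) = [30; (2, 1, 1, 1, 2, 60)] with period length k = 6.
k is even, so the fundamental solution of x^2 - 923y^2 = 1 is (p_{k-1}, q_{k-1}) = (p_5, q_5); compute convergents through index 5.
Convergents (p_i = a_i*p_{i-1} + p_{i-2}, q_i = a_i*q_{i-1} + q_{i-2} with p_{-2}=0, p_{-1}=1, q_{-2}=1, q_{-1}=0):
  i=0: a_0=30, p_0 = 30*1 + 0 = 30, q_0 = 30*0 + 1 = 1.
  i=1: a_1=2, p_1 = 2*30 + 1 = 61, q_1 = 2*1 + 0 = 2.
  i=2: a_2=1, p_2 = 1*61 + 30 = 91, q_2 = 1*2 + 1 = 3.
  i=3: a_3=1, p_3 = 1*91 + 61 = 152, q_3 = 1*3 + 2 = 5.
  i=4: a_4=1, p_4 = 1*152 + 91 = 243, q_4 = 1*5 + 3 = 8.
  i=5: a_5=2, p_5 = 2*243 + 152 = 638, q_5 = 2*8 + 5 = 21.
Check: 638^2 - 923*21^2 = 407044 - 407043 = 1, so (x, y) = (638, 21) solves the equation, and by the theorem it is the least positive solution.

(x, y) = (638, 21)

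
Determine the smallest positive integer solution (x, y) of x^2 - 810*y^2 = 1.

First expand sqrt(810) as a continued fraction. With x_i = (sqrt(810) + m_i)/d_i and (m_0, d_0) = (0, 1): a_0 = floor(sqrt(810)) = 28, since 28^2 = 784 <= 810 < 841 = 29^2.
Iterate m_{i+1} = d_i*a_i - m_i, d_{i+1} = (810 - m_{i+1}^2)/d_i, a_{i+1} = floor((a_0 + m_{i+1})/d_{i+1}):
  m_1 = 1*28 - 0 = 28, d_1 = (810 - 28^2)/1 = 26/1 = 26, a_1 = floor((28 + 28)/26) = 2.
  m_2 = 26*2 - 28 = 24, d_2 = (810 - 24^2)/26 = 234/26 = 9, a_2 = floor((28 + 24)/9) = 5.
  m_3 = 9*5 - 24 = 21, d_3 = (810 - 21^2)/9 = 369/9 = 41, a_3 = floor((28 + 21)/41) = 1.
  m_4 = 41*1 - 21 = 20, d_4 = (810 - 20^2)/41 = 410/41 = 10, a_4 = floor((28 + 20)/10) = 4.
  m_5 = 10*4 - 20 = 20, d_5 = (810 - 20^2)/10 = 410/10 = 41, a_5 = floor((28 + 20)/41) = 1.
  m_6 = 41*1 - 20 = 21, d_6 = (810 - 21^2)/41 = 369/41 = 9, a_6 = floor((28 + 21)/9) = 5.
  m_7 = 9*5 - 21 = 24, d_7 = (810 - 24^2)/9 = 234/9 = 26, a_7 = floor((28 + 24)/26) = 2.
  m_8 = 26*2 - 24 = 28, d_8 = (810 - 28^2)/26 = 26/26 = 1, a_8 = floor((28 + 28)/1) = 56.
  m_9 = 1*56 - 28 = 28, d_9 = (810 - 28^2)/1 = 26/1 = 26: (m_9, d_9) = (m_1, d_1) = (28, 26), so from here the quotients repeat a_1, ..., a_8; the period length is 8.
So sqrt(810) = [28; (2, 5, 1, 4, 1, 5, 2, 56)] with period length k = 8.
k is even, so the fundamental solution of x^2 - 810y^2 = 1 is (p_{k-1}, q_{k-1}) = (p_7, q_7); compute convergents through index 7.
Convergents (p_i = a_i*p_{i-1} + p_{i-2}, q_i = a_i*q_{i-1} + q_{i-2} with p_{-2}=0, p_{-1}=1, q_{-2}=1, q_{-1}=0):
  i=0: a_0=28, p_0 = 28*1 + 0 = 28, q_0 = 28*0 + 1 = 1.
  i=1: a_1=2, p_1 = 2*28 + 1 = 57, q_1 = 2*1 + 0 = 2.
  i=2: a_2=5, p_2 = 5*57 + 28 = 313, q_2 = 5*2 + 1 = 11.
  i=3: a_3=1, p_3 = 1*313 + 57 = 370, q_3 = 1*11 + 2 = 13.
  i=4: a_4=4, p_4 = 4*370 + 313 = 1793, q_4 = 4*13 + 11 = 63.
  i=5: a_5=1, p_5 = 1*1793 + 370 = 2163, q_5 = 1*63 + 13 = 76.
  i=6: a_6=5, p_6 = 5*2163 + 1793 = 12608, q_6 = 5*76 + 63 = 443.
  i=7: a_7=2, p_7 = 2*12608 + 2163 = 27379, q_7 = 2*443 + 76 = 962.
Check: 27379^2 - 810*962^2 = 749609641 - 749609640 = 1, so (x, y) = (27379, 962) solves the equation, and by the theorem it is the least positive solution.

(x, y) = (27379, 962)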